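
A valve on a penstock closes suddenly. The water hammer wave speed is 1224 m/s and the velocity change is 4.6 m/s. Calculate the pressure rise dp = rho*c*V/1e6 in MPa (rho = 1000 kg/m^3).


dp = 1000 * 1224 * 4.6 / 1e6 = 5.6304 MPa


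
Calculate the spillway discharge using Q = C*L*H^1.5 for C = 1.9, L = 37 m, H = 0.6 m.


Q = 1.9 * 37 * 0.6^1.5 = 32.6725 m^3/s


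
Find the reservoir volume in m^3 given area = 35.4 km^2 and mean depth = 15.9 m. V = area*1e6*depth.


V = 35.4 * 1e6 * 15.9 = 5.6286e+08 m^3


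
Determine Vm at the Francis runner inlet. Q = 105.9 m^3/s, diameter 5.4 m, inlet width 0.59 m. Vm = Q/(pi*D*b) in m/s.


Vm = 105.9 / (pi * 5.4 * 0.59) = 10.5804 m/s


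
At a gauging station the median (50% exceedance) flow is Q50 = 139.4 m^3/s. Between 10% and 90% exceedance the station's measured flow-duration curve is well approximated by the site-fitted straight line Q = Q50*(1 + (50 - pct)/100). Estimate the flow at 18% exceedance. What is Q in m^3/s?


Q = 139.4 * (1 + (50 - 18)/100) = 184.0080 m^3/s


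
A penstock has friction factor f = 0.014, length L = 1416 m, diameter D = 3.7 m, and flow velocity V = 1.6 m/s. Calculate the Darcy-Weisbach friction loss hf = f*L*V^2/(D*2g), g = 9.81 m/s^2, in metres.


hf = 0.014 * 1416 * 1.6^2 / (3.7 * 2 * 9.81) = 0.6991 m


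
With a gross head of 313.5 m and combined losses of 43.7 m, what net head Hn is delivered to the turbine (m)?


Hn = 313.5 - 43.7 = 269.8000 m


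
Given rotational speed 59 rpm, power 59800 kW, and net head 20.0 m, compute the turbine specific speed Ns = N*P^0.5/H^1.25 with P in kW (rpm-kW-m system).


Ns = 59 * 59800^0.5 / 20.0^1.25 = 341.1262


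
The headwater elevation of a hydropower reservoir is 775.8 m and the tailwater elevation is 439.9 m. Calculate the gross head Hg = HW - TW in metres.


Hg = 775.8 - 439.9 = 335.9000 m


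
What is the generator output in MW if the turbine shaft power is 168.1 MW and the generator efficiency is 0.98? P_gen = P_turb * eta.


P_gen = 168.1 * 0.98 = 164.7380 MW


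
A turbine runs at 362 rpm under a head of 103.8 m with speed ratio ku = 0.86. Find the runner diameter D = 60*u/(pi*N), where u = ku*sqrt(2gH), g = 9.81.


u = 0.86 * sqrt(2*9.81*103.8) = 38.8103 m/s
D = 60 * 38.8103 / (pi * 362) = 2.0476 m


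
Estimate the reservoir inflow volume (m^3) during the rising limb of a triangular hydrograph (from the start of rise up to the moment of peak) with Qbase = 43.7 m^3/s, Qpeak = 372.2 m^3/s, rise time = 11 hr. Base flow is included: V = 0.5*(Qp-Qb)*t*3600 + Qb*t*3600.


V = 0.5*(372.2 - 43.7)*11*3600 + 43.7*11*3600 = 8.2348e+06 m^3


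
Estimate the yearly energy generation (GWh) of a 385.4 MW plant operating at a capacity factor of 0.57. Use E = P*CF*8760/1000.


E = 385.4 * 0.57 * 8760 / 1000 = 1924.3793 GWh


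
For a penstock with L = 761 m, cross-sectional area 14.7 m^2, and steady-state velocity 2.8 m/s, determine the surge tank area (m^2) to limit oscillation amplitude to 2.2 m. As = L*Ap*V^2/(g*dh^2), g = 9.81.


As = 761 * 14.7 * 2.8^2 / (9.81 * 2.2^2) = 1847.1565 m^2


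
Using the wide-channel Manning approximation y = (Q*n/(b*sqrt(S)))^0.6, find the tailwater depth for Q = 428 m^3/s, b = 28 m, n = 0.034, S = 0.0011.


y = (428 * 0.034 / (28 * 0.0011^0.5))^0.6 = 5.2124 m


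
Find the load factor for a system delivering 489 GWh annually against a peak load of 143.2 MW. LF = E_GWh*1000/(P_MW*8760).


LF = 489 * 1000 / (143.2 * 8760) = 0.3898


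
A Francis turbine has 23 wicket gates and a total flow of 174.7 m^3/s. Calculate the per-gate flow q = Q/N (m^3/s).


q = 174.7 / 23 = 7.5957 m^3/s


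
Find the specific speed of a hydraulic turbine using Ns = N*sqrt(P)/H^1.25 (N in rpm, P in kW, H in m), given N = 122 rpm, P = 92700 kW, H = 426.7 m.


Ns = 122 * 92700^0.5 / 426.7^1.25 = 19.1534


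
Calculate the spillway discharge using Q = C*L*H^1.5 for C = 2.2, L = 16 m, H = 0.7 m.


Q = 2.2 * 16 * 0.7^1.5 = 20.6153 m^3/s


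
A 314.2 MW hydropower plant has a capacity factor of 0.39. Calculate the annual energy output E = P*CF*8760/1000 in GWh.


E = 314.2 * 0.39 * 8760 / 1000 = 1073.4329 GWh


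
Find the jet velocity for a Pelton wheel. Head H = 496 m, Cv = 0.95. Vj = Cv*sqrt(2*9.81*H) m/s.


Vj = 0.95 * sqrt(2*9.81*496) = 93.7160 m/s


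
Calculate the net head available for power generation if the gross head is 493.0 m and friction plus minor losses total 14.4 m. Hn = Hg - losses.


Hn = 493.0 - 14.4 = 478.6000 m


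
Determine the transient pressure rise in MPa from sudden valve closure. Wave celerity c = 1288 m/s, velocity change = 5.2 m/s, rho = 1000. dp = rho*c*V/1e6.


dp = 1000 * 1288 * 5.2 / 1e6 = 6.6976 MPa


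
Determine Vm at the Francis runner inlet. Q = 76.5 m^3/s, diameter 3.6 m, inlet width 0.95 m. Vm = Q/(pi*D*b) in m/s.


Vm = 76.5 / (pi * 3.6 * 0.95) = 7.1201 m/s


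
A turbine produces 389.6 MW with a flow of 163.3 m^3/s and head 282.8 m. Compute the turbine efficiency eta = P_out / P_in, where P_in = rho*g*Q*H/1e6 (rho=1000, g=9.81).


P_in = 1000 * 9.81 * 163.3 * 282.8 / 1e6 = 453.0380 MW
eta = 389.6 / 453.0380 = 0.8600


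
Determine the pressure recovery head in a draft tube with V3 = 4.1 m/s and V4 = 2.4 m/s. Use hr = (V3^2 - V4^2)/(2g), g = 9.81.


hr = (4.1^2 - 2.4^2) / (2*9.81) = 0.5632 m


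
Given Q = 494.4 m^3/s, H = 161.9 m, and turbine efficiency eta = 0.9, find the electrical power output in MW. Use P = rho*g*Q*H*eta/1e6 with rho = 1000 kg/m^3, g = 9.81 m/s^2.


P = 1000 * 9.81 * 494.4 * 161.9 * 0.9 / 1e6 = 706.7028 MW


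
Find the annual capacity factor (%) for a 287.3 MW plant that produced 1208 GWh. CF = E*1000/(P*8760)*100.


CF = 1208 * 1000 / (287.3 * 8760) * 100 = 47.9984 %


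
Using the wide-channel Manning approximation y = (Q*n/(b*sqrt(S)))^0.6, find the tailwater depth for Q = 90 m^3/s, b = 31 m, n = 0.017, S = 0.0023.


y = (90 * 0.017 / (31 * 0.0023^0.5))^0.6 = 1.0174 m


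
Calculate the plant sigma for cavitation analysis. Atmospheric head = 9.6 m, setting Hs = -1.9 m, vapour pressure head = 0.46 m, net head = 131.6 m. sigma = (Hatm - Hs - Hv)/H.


sigma = (9.6 - (-1.9) - 0.46) / 131.6 = 0.0839


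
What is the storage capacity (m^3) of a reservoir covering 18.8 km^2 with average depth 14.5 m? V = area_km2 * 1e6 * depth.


V = 18.8 * 1e6 * 14.5 = 2.7260e+08 m^3


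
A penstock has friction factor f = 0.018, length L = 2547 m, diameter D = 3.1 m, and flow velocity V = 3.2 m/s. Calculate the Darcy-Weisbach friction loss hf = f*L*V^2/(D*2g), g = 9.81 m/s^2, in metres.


hf = 0.018 * 2547 * 3.2^2 / (3.1 * 2 * 9.81) = 7.7186 m


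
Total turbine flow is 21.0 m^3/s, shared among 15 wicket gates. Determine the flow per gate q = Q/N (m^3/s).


q = 21.0 / 15 = 1.4000 m^3/s


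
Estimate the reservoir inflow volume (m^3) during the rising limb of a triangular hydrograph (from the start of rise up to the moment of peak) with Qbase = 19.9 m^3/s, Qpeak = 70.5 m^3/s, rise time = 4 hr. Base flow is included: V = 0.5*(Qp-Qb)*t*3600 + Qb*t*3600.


V = 0.5*(70.5 - 19.9)*4*3600 + 19.9*4*3600 = 650880.0000 m^3


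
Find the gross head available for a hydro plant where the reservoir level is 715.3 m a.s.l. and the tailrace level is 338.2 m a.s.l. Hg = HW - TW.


Hg = 715.3 - 338.2 = 377.1000 m


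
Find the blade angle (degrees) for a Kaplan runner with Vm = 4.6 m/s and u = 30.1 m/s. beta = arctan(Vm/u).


beta = arctan(4.6 / 30.1) = 8.6889 degrees


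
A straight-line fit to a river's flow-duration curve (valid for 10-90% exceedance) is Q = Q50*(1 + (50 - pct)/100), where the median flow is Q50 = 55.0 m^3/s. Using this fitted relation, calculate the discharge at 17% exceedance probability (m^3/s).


Q = 55.0 * (1 + (50 - 17)/100) = 73.1500 m^3/s


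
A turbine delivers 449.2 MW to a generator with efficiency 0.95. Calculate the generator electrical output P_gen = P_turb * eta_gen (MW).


P_gen = 449.2 * 0.95 = 426.7400 MW


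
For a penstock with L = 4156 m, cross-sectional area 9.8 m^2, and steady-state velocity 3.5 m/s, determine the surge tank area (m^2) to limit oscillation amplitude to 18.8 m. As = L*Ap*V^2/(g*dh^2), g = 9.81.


As = 4156 * 9.8 * 3.5^2 / (9.81 * 18.8^2) = 143.8974 m^2


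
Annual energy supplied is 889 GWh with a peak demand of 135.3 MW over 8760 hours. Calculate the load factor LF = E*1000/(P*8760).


LF = 889 * 1000 / (135.3 * 8760) = 0.7501


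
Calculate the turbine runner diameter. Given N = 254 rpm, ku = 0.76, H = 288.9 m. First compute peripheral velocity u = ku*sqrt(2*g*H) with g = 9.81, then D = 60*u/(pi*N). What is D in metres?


u = 0.76 * sqrt(2*9.81*288.9) = 57.2186 m/s
D = 60 * 57.2186 / (pi * 254) = 4.3023 m


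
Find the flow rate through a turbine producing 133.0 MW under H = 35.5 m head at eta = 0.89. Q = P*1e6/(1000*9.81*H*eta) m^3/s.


Q = 133.0 * 1e6 / (1000 * 9.81 * 35.5 * 0.89) = 429.1057 m^3/s


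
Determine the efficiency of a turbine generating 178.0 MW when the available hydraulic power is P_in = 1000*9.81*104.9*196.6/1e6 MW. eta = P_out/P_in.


P_in = 1000 * 9.81 * 104.9 * 196.6 / 1e6 = 202.3150 MW
eta = 178.0 / 202.3150 = 0.8798


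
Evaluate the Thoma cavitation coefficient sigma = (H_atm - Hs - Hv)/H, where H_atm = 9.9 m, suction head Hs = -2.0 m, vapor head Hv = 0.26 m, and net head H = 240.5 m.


sigma = (9.9 - (-2.0) - 0.26) / 240.5 = 0.0484


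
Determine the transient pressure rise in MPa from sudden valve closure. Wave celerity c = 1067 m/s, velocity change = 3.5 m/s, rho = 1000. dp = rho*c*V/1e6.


dp = 1000 * 1067 * 3.5 / 1e6 = 3.7345 MPa


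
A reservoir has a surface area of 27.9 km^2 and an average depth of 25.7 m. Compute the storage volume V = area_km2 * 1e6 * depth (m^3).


V = 27.9 * 1e6 * 25.7 = 7.1703e+08 m^3


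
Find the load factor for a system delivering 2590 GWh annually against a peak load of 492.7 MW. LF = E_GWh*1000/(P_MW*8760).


LF = 2590 * 1000 / (492.7 * 8760) = 0.6001


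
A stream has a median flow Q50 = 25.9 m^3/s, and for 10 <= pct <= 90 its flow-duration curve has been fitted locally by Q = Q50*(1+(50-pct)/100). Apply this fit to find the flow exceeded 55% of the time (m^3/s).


Q = 25.9 * (1 + (50 - 55)/100) = 24.6050 m^3/s


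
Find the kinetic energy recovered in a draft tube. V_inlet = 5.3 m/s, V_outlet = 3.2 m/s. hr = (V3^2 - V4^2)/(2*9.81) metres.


hr = (5.3^2 - 3.2^2) / (2*9.81) = 0.9098 m


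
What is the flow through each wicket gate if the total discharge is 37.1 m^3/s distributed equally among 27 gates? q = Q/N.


q = 37.1 / 27 = 1.3741 m^3/s


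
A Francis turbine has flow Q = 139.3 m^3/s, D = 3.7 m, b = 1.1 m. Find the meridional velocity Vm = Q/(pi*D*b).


Vm = 139.3 / (pi * 3.7 * 1.1) = 10.8945 m/s


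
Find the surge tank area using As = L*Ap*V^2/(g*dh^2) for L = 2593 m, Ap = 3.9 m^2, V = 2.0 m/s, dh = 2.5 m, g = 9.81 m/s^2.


As = 2593 * 3.9 * 2.0^2 / (9.81 * 2.5^2) = 659.7480 m^2


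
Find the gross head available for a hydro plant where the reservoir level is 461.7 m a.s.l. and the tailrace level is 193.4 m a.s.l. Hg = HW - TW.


Hg = 461.7 - 193.4 = 268.3000 m


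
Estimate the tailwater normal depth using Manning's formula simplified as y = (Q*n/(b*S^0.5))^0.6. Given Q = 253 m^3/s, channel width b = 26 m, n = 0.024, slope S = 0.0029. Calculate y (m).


y = (253 * 0.024 / (26 * 0.0029^0.5))^0.6 = 2.4115 m


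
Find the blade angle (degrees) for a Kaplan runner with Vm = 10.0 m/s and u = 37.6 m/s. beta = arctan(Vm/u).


beta = arctan(10.0 / 37.6) = 14.8935 degrees


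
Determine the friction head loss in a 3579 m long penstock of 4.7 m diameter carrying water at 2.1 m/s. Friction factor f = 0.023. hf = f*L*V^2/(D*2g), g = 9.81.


hf = 0.023 * 3579 * 2.1^2 / (4.7 * 2 * 9.81) = 3.9367 m


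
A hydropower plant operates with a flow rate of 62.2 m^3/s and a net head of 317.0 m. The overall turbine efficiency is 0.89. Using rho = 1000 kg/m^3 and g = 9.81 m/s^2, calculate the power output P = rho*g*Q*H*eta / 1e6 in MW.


P = 1000 * 9.81 * 62.2 * 317.0 * 0.89 / 1e6 = 172.1506 MW


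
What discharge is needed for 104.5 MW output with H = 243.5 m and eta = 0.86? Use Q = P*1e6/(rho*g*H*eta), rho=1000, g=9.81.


Q = 104.5 * 1e6 / (1000 * 9.81 * 243.5 * 0.86) = 50.8686 m^3/s


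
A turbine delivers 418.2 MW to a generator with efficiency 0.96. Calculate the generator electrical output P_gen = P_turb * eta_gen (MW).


P_gen = 418.2 * 0.96 = 401.4720 MW


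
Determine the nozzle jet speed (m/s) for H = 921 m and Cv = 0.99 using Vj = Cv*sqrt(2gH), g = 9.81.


Vj = 0.99 * sqrt(2*9.81*921) = 133.0805 m/s


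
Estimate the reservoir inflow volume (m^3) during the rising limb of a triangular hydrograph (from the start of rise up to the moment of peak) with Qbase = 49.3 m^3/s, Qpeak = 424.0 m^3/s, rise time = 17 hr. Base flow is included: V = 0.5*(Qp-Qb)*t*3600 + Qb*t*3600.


V = 0.5*(424.0 - 49.3)*17*3600 + 49.3*17*3600 = 1.4483e+07 m^3


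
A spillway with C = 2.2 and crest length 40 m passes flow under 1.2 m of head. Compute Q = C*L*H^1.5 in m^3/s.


Q = 2.2 * 40 * 1.2^1.5 = 115.6790 m^3/s


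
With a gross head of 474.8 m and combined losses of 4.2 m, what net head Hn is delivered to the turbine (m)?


Hn = 474.8 - 4.2 = 470.6000 m


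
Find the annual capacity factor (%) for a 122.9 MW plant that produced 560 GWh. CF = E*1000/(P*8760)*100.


CF = 560 * 1000 / (122.9 * 8760) * 100 = 52.0154 %


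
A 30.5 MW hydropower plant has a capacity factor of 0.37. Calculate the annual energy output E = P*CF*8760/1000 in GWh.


E = 30.5 * 0.37 * 8760 / 1000 = 98.8566 GWh


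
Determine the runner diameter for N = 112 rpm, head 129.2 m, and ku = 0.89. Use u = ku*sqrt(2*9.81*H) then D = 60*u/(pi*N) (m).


u = 0.89 * sqrt(2*9.81*129.2) = 44.8096 m/s
D = 60 * 44.8096 / (pi * 112) = 7.6411 m


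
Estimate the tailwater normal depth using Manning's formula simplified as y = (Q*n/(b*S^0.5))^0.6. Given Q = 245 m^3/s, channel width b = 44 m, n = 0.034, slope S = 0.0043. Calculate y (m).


y = (245 * 0.034 / (44 * 0.0043^0.5))^0.6 = 1.8892 m


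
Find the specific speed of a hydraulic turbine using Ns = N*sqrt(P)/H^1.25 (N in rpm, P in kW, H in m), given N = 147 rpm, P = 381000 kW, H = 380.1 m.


Ns = 147 * 381000^0.5 / 380.1^1.25 = 54.0639


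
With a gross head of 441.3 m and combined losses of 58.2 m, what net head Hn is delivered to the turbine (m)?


Hn = 441.3 - 58.2 = 383.1000 m


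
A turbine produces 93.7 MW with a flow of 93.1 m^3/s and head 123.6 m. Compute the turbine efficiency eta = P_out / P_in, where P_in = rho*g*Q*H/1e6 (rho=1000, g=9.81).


P_in = 1000 * 9.81 * 93.1 * 123.6 / 1e6 = 112.8852 MW
eta = 93.7 / 112.8852 = 0.8300


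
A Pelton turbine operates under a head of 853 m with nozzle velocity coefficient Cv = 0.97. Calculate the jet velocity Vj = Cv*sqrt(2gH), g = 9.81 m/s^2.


Vj = 0.97 * sqrt(2*9.81*853) = 125.4861 m/s


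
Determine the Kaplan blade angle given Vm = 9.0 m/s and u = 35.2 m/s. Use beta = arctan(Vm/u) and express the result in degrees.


beta = arctan(9.0 / 35.2) = 14.3422 degrees


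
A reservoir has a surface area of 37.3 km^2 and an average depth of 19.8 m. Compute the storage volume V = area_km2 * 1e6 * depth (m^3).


V = 37.3 * 1e6 * 19.8 = 7.3854e+08 m^3


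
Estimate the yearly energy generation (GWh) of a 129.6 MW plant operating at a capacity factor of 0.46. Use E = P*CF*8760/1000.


E = 129.6 * 0.46 * 8760 / 1000 = 522.2362 GWh


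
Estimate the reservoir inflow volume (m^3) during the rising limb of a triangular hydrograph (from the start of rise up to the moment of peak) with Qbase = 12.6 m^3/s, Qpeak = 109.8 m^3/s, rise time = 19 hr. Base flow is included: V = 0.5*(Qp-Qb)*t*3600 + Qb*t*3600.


V = 0.5*(109.8 - 12.6)*19*3600 + 12.6*19*3600 = 4.1861e+06 m^3


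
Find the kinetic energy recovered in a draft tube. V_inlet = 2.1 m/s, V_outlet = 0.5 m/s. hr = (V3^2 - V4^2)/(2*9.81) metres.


hr = (2.1^2 - 0.5^2) / (2*9.81) = 0.2120 m


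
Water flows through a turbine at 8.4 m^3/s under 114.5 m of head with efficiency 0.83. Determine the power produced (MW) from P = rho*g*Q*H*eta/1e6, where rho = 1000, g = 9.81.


P = 1000 * 9.81 * 8.4 * 114.5 * 0.83 / 1e6 = 7.8313 MW


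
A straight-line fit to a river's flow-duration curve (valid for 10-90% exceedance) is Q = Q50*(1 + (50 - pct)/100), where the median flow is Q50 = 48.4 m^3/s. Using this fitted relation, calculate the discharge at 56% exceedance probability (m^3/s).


Q = 48.4 * (1 + (50 - 56)/100) = 45.4960 m^3/s


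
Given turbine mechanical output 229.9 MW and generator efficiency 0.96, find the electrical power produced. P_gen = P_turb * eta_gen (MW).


P_gen = 229.9 * 0.96 = 220.7040 MW


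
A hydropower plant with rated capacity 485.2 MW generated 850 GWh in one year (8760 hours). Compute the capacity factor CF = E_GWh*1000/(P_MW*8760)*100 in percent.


CF = 850 * 1000 / (485.2 * 8760) * 100 = 19.9983 %


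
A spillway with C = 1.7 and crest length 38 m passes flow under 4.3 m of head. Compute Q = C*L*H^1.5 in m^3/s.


Q = 1.7 * 38 * 4.3^1.5 = 576.0169 m^3/s


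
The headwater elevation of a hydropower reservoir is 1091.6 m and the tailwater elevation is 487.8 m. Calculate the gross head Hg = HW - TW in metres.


Hg = 1091.6 - 487.8 = 603.8000 m


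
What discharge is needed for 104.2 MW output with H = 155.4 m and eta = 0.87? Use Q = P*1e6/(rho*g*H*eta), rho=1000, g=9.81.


Q = 104.2 * 1e6 / (1000 * 9.81 * 155.4 * 0.87) = 78.5649 m^3/s


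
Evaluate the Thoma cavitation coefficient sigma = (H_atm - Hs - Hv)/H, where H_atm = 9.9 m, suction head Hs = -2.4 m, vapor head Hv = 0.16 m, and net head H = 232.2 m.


sigma = (9.9 - (-2.4) - 0.16) / 232.2 = 0.0523


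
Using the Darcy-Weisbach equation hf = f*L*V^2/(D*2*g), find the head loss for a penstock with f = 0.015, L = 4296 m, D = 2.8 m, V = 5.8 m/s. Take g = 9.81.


hf = 0.015 * 4296 * 5.8^2 / (2.8 * 2 * 9.81) = 39.4598 m


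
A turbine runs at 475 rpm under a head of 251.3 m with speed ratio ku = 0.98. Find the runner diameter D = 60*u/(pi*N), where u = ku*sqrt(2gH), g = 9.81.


u = 0.98 * sqrt(2*9.81*251.3) = 68.8132 m/s
D = 60 * 68.8132 / (pi * 475) = 2.7668 m


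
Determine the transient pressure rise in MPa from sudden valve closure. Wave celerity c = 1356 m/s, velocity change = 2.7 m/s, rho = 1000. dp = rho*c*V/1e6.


dp = 1000 * 1356 * 2.7 / 1e6 = 3.6612 MPa


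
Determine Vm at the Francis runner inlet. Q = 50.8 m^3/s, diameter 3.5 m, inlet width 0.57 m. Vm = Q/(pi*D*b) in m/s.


Vm = 50.8 / (pi * 3.5 * 0.57) = 8.1053 m/s


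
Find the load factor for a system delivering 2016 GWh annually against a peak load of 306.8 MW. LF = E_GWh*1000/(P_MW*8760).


LF = 2016 * 1000 / (306.8 * 8760) = 0.7501


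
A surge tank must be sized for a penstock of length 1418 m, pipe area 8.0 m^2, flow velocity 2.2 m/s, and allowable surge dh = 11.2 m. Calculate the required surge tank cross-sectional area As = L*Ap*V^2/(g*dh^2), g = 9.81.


As = 1418 * 8.0 * 2.2^2 / (9.81 * 11.2^2) = 44.6176 m^2


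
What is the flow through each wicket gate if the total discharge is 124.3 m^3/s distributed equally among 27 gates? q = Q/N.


q = 124.3 / 27 = 4.6037 m^3/s


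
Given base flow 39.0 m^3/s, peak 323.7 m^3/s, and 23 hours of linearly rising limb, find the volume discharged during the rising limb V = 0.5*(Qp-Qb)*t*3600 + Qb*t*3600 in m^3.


V = 0.5*(323.7 - 39.0)*23*3600 + 39.0*23*3600 = 1.5016e+07 m^3


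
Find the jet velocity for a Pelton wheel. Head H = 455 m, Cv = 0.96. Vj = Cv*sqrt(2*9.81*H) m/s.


Vj = 0.96 * sqrt(2*9.81*455) = 90.7040 m/s


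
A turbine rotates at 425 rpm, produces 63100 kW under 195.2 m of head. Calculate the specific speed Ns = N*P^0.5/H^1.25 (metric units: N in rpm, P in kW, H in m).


Ns = 425 * 63100^0.5 / 195.2^1.25 = 146.3201


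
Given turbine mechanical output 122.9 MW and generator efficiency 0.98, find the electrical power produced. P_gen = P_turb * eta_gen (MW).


P_gen = 122.9 * 0.98 = 120.4420 MW


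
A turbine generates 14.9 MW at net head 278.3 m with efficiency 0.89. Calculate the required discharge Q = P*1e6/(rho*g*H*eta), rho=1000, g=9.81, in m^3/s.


Q = 14.9 * 1e6 / (1000 * 9.81 * 278.3 * 0.89) = 6.1322 m^3/s


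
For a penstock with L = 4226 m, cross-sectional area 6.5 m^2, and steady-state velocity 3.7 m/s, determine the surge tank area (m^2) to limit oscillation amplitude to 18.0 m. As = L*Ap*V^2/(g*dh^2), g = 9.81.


As = 4226 * 6.5 * 3.7^2 / (9.81 * 18.0^2) = 118.3129 m^2


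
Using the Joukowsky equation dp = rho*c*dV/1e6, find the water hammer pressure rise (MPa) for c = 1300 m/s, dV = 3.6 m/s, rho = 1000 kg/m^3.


dp = 1000 * 1300 * 3.6 / 1e6 = 4.6800 MPa


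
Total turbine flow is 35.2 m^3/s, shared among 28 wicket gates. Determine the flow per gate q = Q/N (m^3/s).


q = 35.2 / 28 = 1.2571 m^3/s


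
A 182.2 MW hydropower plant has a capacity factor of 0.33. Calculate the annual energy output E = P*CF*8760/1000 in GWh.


E = 182.2 * 0.33 * 8760 / 1000 = 526.7038 GWh


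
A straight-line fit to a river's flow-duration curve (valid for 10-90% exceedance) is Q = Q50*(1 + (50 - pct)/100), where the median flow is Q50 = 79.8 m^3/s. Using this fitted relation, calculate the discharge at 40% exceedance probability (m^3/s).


Q = 79.8 * (1 + (50 - 40)/100) = 87.7800 m^3/s


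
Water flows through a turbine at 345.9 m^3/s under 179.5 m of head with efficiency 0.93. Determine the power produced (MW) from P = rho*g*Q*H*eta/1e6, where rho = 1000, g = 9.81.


P = 1000 * 9.81 * 345.9 * 179.5 * 0.93 / 1e6 = 566.4570 MW


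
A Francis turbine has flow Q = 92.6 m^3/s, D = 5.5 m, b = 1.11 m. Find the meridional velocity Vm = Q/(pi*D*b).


Vm = 92.6 / (pi * 5.5 * 1.11) = 4.8281 m/s


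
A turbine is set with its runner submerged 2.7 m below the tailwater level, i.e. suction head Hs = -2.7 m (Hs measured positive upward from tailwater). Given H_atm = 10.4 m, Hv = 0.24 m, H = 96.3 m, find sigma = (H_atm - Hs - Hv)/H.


sigma = (10.4 - (-2.7) - 0.24) / 96.3 = 0.1335


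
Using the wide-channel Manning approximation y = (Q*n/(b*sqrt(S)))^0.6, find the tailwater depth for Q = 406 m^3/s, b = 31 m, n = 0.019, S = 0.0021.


y = (406 * 0.019 / (31 * 0.0021^0.5))^0.6 = 2.7598 m


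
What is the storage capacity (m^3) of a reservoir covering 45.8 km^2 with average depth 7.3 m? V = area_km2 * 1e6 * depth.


V = 45.8 * 1e6 * 7.3 = 3.3434e+08 m^3


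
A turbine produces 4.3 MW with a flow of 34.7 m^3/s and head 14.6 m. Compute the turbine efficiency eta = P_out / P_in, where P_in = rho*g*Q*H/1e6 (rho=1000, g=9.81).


P_in = 1000 * 9.81 * 34.7 * 14.6 / 1e6 = 4.9699 MW
eta = 4.3 / 4.9699 = 0.8652


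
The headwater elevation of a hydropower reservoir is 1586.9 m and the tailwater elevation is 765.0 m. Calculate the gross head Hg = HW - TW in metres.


Hg = 1586.9 - 765.0 = 821.9000 m


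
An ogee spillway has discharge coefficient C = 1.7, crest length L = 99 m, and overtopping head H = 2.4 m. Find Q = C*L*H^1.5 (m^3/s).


Q = 1.7 * 99 * 2.4^1.5 = 625.7502 m^3/s


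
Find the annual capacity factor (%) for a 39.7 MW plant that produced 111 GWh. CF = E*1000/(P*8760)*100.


CF = 111 * 1000 / (39.7 * 8760) * 100 = 31.9175 %


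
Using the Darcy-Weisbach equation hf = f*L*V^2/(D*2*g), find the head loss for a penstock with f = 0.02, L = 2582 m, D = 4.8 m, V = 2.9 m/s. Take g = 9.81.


hf = 0.02 * 2582 * 2.9^2 / (4.8 * 2 * 9.81) = 4.6115 m


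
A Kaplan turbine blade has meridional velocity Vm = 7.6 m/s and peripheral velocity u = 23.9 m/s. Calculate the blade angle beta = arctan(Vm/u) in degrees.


beta = arctan(7.6 / 23.9) = 17.6402 degrees


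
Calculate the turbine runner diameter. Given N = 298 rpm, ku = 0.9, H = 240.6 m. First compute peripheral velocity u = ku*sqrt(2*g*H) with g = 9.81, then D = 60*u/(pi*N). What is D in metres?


u = 0.9 * sqrt(2*9.81*240.6) = 61.8358 m/s
D = 60 * 61.8358 / (pi * 298) = 3.9630 m


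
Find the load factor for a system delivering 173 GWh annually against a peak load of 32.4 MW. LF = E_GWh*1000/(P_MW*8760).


LF = 173 * 1000 / (32.4 * 8760) = 0.6095


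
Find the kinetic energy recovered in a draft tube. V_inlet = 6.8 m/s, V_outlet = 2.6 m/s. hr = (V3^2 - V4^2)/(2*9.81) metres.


hr = (6.8^2 - 2.6^2) / (2*9.81) = 2.0122 m


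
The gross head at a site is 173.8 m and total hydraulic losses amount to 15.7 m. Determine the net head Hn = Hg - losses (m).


Hn = 173.8 - 15.7 = 158.1000 m


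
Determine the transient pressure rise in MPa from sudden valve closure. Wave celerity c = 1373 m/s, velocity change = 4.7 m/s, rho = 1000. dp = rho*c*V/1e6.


dp = 1000 * 1373 * 4.7 / 1e6 = 6.4531 MPa


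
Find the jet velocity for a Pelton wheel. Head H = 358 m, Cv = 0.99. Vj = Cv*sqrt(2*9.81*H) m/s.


Vj = 0.99 * sqrt(2*9.81*358) = 82.9710 m/s


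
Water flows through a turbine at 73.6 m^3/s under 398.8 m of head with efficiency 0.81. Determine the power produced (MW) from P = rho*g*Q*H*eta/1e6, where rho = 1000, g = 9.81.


P = 1000 * 9.81 * 73.6 * 398.8 * 0.81 / 1e6 = 233.2314 MW


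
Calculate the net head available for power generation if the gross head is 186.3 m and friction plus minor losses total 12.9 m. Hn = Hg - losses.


Hn = 186.3 - 12.9 = 173.4000 m


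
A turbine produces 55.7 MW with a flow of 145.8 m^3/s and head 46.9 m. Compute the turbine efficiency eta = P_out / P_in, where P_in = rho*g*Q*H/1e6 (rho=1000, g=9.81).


P_in = 1000 * 9.81 * 145.8 * 46.9 / 1e6 = 67.0810 MW
eta = 55.7 / 67.0810 = 0.8303


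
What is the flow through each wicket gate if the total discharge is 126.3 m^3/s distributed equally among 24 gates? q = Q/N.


q = 126.3 / 24 = 5.2625 m^3/s


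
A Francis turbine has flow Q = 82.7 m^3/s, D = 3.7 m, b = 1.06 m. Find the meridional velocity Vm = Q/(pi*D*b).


Vm = 82.7 / (pi * 3.7 * 1.06) = 6.7119 m/s


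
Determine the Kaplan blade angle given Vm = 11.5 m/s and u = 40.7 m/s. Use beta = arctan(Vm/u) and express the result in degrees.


beta = arctan(11.5 / 40.7) = 15.7779 degrees


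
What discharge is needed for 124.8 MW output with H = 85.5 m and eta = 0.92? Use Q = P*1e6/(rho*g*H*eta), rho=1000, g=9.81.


Q = 124.8 * 1e6 / (1000 * 9.81 * 85.5 * 0.92) = 161.7304 m^3/s


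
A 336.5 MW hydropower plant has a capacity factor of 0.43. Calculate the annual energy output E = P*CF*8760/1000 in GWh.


E = 336.5 * 0.43 * 8760 / 1000 = 1267.5282 GWh


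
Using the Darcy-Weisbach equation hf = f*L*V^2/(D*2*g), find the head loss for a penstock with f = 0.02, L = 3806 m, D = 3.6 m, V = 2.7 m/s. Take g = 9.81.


hf = 0.02 * 3806 * 2.7^2 / (3.6 * 2 * 9.81) = 7.8564 m


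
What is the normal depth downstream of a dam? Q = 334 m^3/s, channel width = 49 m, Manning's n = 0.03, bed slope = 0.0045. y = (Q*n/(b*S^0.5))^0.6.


y = (334 * 0.03 / (49 * 0.0045^0.5))^0.6 = 1.9518 m


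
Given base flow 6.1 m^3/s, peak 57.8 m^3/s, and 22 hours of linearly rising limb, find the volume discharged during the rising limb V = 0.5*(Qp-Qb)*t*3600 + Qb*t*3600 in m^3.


V = 0.5*(57.8 - 6.1)*22*3600 + 6.1*22*3600 = 2.5304e+06 m^3


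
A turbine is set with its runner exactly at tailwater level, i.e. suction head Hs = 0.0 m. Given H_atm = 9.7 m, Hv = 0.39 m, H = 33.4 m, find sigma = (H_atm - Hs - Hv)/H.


sigma = (9.7 - 0.0 - 0.39) / 33.4 = 0.2787


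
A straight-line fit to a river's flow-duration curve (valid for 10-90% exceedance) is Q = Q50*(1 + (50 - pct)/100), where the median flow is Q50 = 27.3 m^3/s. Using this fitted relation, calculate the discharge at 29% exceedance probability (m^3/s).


Q = 27.3 * (1 + (50 - 29)/100) = 33.0330 m^3/s


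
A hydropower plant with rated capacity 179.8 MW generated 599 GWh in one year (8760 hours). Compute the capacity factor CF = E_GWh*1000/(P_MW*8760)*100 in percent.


CF = 599 * 1000 / (179.8 * 8760) * 100 = 38.0306 %


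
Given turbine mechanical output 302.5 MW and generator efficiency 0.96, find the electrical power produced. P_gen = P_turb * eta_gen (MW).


P_gen = 302.5 * 0.96 = 290.4000 MW


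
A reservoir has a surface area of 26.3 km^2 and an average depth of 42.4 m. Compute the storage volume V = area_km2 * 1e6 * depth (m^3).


V = 26.3 * 1e6 * 42.4 = 1.1151e+09 m^3


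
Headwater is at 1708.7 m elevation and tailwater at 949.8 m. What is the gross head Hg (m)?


Hg = 1708.7 - 949.8 = 758.9000 m


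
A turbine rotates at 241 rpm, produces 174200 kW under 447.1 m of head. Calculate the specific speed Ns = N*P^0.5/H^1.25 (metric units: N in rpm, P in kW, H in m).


Ns = 241 * 174200^0.5 / 447.1^1.25 = 48.9255


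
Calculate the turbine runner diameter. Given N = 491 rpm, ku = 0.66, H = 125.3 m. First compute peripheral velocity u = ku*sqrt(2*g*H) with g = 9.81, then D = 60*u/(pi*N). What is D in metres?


u = 0.66 * sqrt(2*9.81*125.3) = 32.7242 m/s
D = 60 * 32.7242 / (pi * 491) = 1.2729 m


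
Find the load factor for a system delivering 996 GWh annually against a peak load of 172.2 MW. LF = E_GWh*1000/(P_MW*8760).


LF = 996 * 1000 / (172.2 * 8760) = 0.6603


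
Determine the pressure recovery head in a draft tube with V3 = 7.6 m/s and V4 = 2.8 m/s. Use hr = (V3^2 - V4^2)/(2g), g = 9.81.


hr = (7.6^2 - 2.8^2) / (2*9.81) = 2.5443 m


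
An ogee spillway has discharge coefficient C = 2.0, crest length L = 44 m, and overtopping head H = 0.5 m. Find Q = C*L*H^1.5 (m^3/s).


Q = 2.0 * 44 * 0.5^1.5 = 31.1127 m^3/s


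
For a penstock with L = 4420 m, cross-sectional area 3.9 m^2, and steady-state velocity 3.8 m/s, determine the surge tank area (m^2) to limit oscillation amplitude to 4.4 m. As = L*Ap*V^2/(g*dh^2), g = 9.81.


As = 4420 * 3.9 * 3.8^2 / (9.81 * 4.4^2) = 1310.6288 m^2


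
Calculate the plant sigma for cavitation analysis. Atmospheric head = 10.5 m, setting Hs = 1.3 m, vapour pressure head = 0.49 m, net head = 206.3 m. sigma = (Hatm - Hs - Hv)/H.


sigma = (10.5 - 1.3 - 0.49) / 206.3 = 0.0422


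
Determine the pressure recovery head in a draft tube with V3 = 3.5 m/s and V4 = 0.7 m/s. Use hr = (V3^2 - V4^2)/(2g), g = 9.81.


hr = (3.5^2 - 0.7^2) / (2*9.81) = 0.5994 m


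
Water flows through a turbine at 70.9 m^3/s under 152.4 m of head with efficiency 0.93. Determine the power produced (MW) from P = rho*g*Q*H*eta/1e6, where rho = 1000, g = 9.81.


P = 1000 * 9.81 * 70.9 * 152.4 * 0.93 / 1e6 = 98.5787 MW


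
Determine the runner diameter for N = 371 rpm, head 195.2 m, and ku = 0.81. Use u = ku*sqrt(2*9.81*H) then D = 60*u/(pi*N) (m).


u = 0.81 * sqrt(2*9.81*195.2) = 50.1273 m/s
D = 60 * 50.1273 / (pi * 371) = 2.5805 m


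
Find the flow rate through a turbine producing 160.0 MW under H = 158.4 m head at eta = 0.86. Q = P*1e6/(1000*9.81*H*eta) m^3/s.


Q = 160.0 * 1e6 / (1000 * 9.81 * 158.4 * 0.86) = 119.7284 m^3/s


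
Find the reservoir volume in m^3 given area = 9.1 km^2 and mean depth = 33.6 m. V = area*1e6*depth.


V = 9.1 * 1e6 * 33.6 = 3.0576e+08 m^3


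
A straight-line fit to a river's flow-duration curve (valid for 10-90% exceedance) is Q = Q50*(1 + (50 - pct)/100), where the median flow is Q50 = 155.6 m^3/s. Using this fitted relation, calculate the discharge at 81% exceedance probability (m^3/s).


Q = 155.6 * (1 + (50 - 81)/100) = 107.3640 m^3/s


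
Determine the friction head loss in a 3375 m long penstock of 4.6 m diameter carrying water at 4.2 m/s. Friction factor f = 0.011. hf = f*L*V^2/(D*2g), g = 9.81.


hf = 0.011 * 3375 * 4.2^2 / (4.6 * 2 * 9.81) = 7.2562 m


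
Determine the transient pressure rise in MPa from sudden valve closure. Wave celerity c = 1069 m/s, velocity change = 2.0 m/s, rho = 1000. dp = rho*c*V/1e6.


dp = 1000 * 1069 * 2.0 / 1e6 = 2.1380 MPa


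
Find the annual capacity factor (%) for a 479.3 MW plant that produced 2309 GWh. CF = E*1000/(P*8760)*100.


CF = 2309 * 1000 / (479.3 * 8760) * 100 = 54.9936 %


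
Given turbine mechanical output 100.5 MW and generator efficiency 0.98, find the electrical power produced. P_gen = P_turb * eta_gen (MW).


P_gen = 100.5 * 0.98 = 98.4900 MW


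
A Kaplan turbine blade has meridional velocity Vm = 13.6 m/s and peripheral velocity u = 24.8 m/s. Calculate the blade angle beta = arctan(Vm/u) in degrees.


beta = arctan(13.6 / 24.8) = 28.7398 degrees


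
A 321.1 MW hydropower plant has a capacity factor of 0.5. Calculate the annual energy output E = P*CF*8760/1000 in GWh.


E = 321.1 * 0.5 * 8760 / 1000 = 1406.4180 GWh


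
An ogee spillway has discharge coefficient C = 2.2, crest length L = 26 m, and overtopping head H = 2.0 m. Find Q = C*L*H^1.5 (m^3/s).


Q = 2.2 * 26 * 2.0^1.5 = 161.7860 m^3/s


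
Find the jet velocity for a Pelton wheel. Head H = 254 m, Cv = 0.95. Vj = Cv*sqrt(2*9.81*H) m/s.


Vj = 0.95 * sqrt(2*9.81*254) = 67.0641 m/s


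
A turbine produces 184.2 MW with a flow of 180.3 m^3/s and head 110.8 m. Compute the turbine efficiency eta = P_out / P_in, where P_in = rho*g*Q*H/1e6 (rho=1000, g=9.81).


P_in = 1000 * 9.81 * 180.3 * 110.8 / 1e6 = 195.9767 MW
eta = 184.2 / 195.9767 = 0.9399


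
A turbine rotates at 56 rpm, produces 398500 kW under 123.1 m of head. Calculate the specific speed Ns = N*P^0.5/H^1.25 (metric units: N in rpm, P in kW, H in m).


Ns = 56 * 398500^0.5 / 123.1^1.25 = 86.2144


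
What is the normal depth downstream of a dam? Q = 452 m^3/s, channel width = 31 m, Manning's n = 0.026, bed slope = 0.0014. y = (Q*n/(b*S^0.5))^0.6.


y = (452 * 0.026 / (31 * 0.0014^0.5))^0.6 = 4.0125 m


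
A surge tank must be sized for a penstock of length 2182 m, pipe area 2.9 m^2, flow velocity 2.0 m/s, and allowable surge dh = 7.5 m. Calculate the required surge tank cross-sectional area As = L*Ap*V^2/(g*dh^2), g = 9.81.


As = 2182 * 2.9 * 2.0^2 / (9.81 * 7.5^2) = 45.8692 m^2


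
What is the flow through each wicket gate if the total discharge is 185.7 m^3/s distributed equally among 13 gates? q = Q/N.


q = 185.7 / 13 = 14.2846 m^3/s


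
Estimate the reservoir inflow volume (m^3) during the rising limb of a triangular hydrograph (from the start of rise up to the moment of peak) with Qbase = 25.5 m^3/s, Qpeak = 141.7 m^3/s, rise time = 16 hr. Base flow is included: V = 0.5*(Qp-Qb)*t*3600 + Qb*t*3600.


V = 0.5*(141.7 - 25.5)*16*3600 + 25.5*16*3600 = 4.8154e+06 m^3


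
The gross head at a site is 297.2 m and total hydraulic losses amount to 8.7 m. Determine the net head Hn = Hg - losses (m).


Hn = 297.2 - 8.7 = 288.5000 m


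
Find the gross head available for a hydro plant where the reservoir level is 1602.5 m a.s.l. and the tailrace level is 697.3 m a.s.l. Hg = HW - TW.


Hg = 1602.5 - 697.3 = 905.2000 m


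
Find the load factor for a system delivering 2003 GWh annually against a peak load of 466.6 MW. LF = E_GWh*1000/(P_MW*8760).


LF = 2003 * 1000 / (466.6 * 8760) = 0.4900


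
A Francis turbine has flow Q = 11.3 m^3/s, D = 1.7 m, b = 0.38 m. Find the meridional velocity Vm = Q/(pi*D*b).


Vm = 11.3 / (pi * 1.7 * 0.38) = 5.5680 m/s


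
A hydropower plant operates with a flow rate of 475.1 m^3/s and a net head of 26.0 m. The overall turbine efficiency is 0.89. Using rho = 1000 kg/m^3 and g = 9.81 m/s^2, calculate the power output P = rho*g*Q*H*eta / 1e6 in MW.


P = 1000 * 9.81 * 475.1 * 26.0 * 0.89 / 1e6 = 107.8493 MW


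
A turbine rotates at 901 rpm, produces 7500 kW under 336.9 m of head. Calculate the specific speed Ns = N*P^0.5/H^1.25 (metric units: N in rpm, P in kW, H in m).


Ns = 901 * 7500^0.5 / 336.9^1.25 = 54.0604


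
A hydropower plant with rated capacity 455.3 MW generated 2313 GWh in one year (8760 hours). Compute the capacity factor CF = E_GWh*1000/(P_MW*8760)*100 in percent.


CF = 2313 * 1000 / (455.3 * 8760) * 100 = 57.9928 %


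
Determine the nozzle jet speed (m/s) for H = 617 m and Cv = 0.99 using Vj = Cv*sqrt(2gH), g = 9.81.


Vj = 0.99 * sqrt(2*9.81*617) = 108.9249 m/s


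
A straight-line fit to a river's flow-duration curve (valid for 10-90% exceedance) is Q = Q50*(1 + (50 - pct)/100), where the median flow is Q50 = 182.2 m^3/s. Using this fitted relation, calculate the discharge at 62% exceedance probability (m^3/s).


Q = 182.2 * (1 + (50 - 62)/100) = 160.3360 m^3/s


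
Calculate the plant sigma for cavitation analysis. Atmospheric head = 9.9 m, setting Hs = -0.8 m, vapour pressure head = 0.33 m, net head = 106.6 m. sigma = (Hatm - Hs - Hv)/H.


sigma = (9.9 - (-0.8) - 0.33) / 106.6 = 0.0973


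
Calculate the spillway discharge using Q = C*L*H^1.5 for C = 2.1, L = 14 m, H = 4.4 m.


Q = 2.1 * 14 * 4.4^1.5 = 271.3478 m^3/s


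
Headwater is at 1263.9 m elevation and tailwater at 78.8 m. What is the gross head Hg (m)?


Hg = 1263.9 - 78.8 = 1185.1000 m


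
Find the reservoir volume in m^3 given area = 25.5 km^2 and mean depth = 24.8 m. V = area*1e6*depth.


V = 25.5 * 1e6 * 24.8 = 6.3240e+08 m^3


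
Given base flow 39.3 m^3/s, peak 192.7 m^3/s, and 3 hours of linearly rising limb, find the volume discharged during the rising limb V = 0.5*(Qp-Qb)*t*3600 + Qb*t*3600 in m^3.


V = 0.5*(192.7 - 39.3)*3*3600 + 39.3*3*3600 = 1.2528e+06 m^3


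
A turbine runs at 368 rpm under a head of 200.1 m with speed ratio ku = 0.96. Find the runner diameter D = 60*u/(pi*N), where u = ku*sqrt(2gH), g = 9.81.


u = 0.96 * sqrt(2*9.81*200.1) = 60.1512 m/s
D = 60 * 60.1512 / (pi * 368) = 3.1217 m


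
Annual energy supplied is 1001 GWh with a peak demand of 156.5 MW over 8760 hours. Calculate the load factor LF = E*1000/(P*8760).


LF = 1001 * 1000 / (156.5 * 8760) = 0.7302


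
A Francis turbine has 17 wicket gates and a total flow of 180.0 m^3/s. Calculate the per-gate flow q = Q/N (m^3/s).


q = 180.0 / 17 = 10.5882 m^3/s


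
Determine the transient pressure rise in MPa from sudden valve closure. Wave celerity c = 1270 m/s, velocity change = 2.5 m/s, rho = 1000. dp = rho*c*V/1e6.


dp = 1000 * 1270 * 2.5 / 1e6 = 3.1750 MPa


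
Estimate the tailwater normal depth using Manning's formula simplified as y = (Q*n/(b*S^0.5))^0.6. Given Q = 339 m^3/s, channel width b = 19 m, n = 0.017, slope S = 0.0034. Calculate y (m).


y = (339 * 0.017 / (19 * 0.0034^0.5))^0.6 = 2.6896 m


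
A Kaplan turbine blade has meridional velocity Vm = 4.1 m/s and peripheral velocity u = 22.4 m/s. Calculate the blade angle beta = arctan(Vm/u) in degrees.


beta = arctan(4.1 / 22.4) = 10.3724 degrees


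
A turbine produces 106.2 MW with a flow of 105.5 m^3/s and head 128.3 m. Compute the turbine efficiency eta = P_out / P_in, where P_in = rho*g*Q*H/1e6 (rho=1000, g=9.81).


P_in = 1000 * 9.81 * 105.5 * 128.3 / 1e6 = 132.7847 MW
eta = 106.2 / 132.7847 = 0.7998


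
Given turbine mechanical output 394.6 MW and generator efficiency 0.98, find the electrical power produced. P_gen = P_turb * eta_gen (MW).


P_gen = 394.6 * 0.98 = 386.7080 MW


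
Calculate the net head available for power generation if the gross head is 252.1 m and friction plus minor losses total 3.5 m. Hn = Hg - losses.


Hn = 252.1 - 3.5 = 248.6000 m


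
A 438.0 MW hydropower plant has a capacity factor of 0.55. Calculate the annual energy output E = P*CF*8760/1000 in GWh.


E = 438.0 * 0.55 * 8760 / 1000 = 2110.2840 GWh


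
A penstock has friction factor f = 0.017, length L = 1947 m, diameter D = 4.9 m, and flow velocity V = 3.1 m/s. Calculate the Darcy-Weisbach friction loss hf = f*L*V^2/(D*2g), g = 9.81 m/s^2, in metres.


hf = 0.017 * 1947 * 3.1^2 / (4.9 * 2 * 9.81) = 3.3086 m
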